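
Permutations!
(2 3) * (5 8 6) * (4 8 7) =(2 3)(4 8 6 5 7) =[0, 1, 3, 2, 8, 7, 5, 4, 6]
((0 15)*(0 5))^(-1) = ((0 15 5))^(-1) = (0 5 15)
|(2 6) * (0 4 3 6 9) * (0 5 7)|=8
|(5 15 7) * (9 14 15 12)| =6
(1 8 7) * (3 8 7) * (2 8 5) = (1 7)(2 8 3 5) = [0, 7, 8, 5, 4, 2, 6, 1, 3]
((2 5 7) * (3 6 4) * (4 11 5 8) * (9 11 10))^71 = (2 8 4 3 6 10 9 11 5 7)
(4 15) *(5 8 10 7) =(4 15)(5 8 10 7) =[0, 1, 2, 3, 15, 8, 6, 5, 10, 9, 7, 11, 12, 13, 14, 4]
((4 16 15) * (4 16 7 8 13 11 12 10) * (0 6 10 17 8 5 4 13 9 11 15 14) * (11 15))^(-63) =(0 15 17 13)(6 16 8 11)(9 12 10 14) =((0 6 10 13 11 12 17 8 9 15 16 14)(4 7 5))^(-63)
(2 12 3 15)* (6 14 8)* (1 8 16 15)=(1 8 6 14 16 15 2 12 3)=[0, 8, 12, 1, 4, 5, 14, 7, 6, 9, 10, 11, 3, 13, 16, 2, 15]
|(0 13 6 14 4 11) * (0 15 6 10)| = |(0 13 10)(4 11 15 6 14)| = 15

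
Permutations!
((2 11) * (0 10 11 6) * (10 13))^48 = ((0 13 10 11 2 6))^48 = (13)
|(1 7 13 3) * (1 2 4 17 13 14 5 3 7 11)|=|(1 11)(2 4 17 13 7 14 5 3)|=8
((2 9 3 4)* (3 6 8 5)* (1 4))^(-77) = (1 9 5 4 6 3 2 8)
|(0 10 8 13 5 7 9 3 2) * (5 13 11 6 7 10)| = 10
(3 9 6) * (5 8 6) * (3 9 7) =(3 7)(5 8 6 9) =[0, 1, 2, 7, 4, 8, 9, 3, 6, 5]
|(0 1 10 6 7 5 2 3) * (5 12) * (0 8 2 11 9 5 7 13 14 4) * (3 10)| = |(0 1 3 8 2 10 6 13 14 4)(5 11 9)(7 12)| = 30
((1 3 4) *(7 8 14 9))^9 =(7 8 14 9)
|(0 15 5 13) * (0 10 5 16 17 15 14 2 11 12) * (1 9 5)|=15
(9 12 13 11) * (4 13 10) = (4 13 11 9 12 10) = [0, 1, 2, 3, 13, 5, 6, 7, 8, 12, 4, 9, 10, 11]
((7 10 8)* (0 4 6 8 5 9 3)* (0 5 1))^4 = ((0 4 6 8 7 10 1)(3 5 9))^4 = (0 7 4 10 6 1 8)(3 5 9)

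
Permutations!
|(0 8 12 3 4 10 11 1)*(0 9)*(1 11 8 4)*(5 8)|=9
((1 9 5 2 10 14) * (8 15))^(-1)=(1 14 10 2 5 9)(8 15)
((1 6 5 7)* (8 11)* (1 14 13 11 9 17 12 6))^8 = (5 12 9 11 14)(6 17 8 13 7)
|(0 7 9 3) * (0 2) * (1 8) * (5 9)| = 6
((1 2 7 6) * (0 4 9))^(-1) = (0 9 4)(1 6 7 2)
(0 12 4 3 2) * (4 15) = (0 12 15 4 3 2) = [12, 1, 0, 2, 3, 5, 6, 7, 8, 9, 10, 11, 15, 13, 14, 4]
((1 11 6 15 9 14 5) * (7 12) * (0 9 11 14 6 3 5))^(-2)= ((0 9 6 15 11 3 5 1 14)(7 12))^(-2)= (0 1 3 15 9 14 5 11 6)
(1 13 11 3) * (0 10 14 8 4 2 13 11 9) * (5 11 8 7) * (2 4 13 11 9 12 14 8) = (0 10 8 13 12 14 7 5 9)(1 2 11 3) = [10, 2, 11, 1, 4, 9, 6, 5, 13, 0, 8, 3, 14, 12, 7]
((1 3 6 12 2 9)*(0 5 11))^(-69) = ((0 5 11)(1 3 6 12 2 9))^(-69) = (1 12)(2 3)(6 9)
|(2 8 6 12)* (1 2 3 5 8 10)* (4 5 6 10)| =|(1 2 4 5 8 10)(3 6 12)| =6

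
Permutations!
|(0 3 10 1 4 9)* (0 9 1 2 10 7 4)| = |(0 3 7 4 1)(2 10)| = 10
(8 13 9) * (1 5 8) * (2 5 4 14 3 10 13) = (1 4 14 3 10 13 9)(2 5 8) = [0, 4, 5, 10, 14, 8, 6, 7, 2, 1, 13, 11, 12, 9, 3]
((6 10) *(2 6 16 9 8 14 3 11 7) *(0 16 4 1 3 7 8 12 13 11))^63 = (0 12 8 2 4)(1 16 13 14 6)(3 9 11 7 10)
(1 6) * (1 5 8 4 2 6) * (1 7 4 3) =(1 7 4 2 6 5 8 3) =[0, 7, 6, 1, 2, 8, 5, 4, 3]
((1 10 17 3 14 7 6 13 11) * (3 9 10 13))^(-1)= (1 11 13)(3 6 7 14)(9 17 10)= ((1 13 11)(3 14 7 6)(9 10 17))^(-1)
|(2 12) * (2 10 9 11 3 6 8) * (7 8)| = |(2 12 10 9 11 3 6 7 8)| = 9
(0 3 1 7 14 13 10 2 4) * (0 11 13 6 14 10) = (0 3 1 7 10 2 4 11 13)(6 14) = [3, 7, 4, 1, 11, 5, 14, 10, 8, 9, 2, 13, 12, 0, 6]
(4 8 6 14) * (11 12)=(4 8 6 14)(11 12)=[0, 1, 2, 3, 8, 5, 14, 7, 6, 9, 10, 12, 11, 13, 4]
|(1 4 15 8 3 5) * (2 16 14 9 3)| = 10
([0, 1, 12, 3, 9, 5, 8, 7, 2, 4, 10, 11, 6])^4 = (12)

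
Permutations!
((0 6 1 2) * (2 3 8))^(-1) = (0 2 8 3 1 6)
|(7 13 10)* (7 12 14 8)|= |(7 13 10 12 14 8)|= 6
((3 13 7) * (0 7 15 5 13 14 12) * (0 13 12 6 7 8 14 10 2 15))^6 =((0 8 14 6 7 3 10 2 15 5 12 13))^6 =(0 10)(2 8)(3 13)(5 6)(7 12)(14 15)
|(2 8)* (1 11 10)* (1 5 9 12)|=6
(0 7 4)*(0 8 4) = (0 7)(4 8) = [7, 1, 2, 3, 8, 5, 6, 0, 4]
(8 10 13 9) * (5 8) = (5 8 10 13 9) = [0, 1, 2, 3, 4, 8, 6, 7, 10, 5, 13, 11, 12, 9]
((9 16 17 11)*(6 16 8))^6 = (17) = ((6 16 17 11 9 8))^6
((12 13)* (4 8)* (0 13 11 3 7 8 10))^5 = ((0 13 12 11 3 7 8 4 10))^5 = (0 7 13 8 12 4 11 10 3)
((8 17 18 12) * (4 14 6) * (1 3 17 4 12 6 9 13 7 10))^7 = ((1 3 17 18 6 12 8 4 14 9 13 7 10))^7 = (1 4 3 14 17 9 18 13 6 7 12 10 8)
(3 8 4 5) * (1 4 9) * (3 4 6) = (1 6 3 8 9)(4 5) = [0, 6, 2, 8, 5, 4, 3, 7, 9, 1]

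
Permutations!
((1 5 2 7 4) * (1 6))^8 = (1 2 4)(5 7 6)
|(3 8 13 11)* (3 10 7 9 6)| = 8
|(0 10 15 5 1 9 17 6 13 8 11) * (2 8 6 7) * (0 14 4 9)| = |(0 10 15 5 1)(2 8 11 14 4 9 17 7)(6 13)| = 40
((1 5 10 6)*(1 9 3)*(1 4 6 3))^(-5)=(1 10 4 9 5 3 6)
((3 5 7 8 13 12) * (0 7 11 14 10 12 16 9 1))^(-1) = (0 1 9 16 13 8 7)(3 12 10 14 11 5)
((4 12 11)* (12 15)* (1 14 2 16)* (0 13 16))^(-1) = (0 2 14 1 16 13)(4 11 12 15)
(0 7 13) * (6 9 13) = (0 7 6 9 13) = [7, 1, 2, 3, 4, 5, 9, 6, 8, 13, 10, 11, 12, 0]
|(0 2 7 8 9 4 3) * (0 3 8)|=3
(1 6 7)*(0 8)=[8, 6, 2, 3, 4, 5, 7, 1, 0]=(0 8)(1 6 7)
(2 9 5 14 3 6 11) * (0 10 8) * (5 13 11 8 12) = (0 10 12 5 14 3 6 8)(2 9 13 11) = [10, 1, 9, 6, 4, 14, 8, 7, 0, 13, 12, 2, 5, 11, 3]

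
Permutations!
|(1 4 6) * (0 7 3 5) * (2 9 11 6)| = |(0 7 3 5)(1 4 2 9 11 6)| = 12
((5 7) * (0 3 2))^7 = (0 3 2)(5 7)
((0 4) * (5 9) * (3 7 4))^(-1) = (0 4 7 3)(5 9)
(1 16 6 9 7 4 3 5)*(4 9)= (1 16 6 4 3 5)(7 9)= [0, 16, 2, 5, 3, 1, 4, 9, 8, 7, 10, 11, 12, 13, 14, 15, 6]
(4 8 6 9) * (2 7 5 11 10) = (2 7 5 11 10)(4 8 6 9) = [0, 1, 7, 3, 8, 11, 9, 5, 6, 4, 2, 10]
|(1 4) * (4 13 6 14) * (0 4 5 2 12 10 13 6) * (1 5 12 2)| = 9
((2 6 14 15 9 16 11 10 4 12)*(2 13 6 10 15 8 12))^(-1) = (2 4 10)(6 13 12 8 14)(9 15 11 16)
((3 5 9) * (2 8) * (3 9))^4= ((9)(2 8)(3 5))^4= (9)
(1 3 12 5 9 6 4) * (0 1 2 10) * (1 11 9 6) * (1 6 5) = (0 11 9 6 4 2 10)(1 3 12) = [11, 3, 10, 12, 2, 5, 4, 7, 8, 6, 0, 9, 1]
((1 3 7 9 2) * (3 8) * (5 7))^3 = ((1 8 3 5 7 9 2))^3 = (1 5 2 3 9 8 7)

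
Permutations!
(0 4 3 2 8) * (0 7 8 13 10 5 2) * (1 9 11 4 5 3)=[5, 9, 13, 0, 1, 2, 6, 8, 7, 11, 3, 4, 12, 10]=(0 5 2 13 10 3)(1 9 11 4)(7 8)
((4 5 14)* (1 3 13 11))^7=(1 11 13 3)(4 5 14)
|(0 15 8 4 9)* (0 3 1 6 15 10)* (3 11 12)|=18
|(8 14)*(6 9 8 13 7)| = 6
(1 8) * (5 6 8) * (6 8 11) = (1 5 8)(6 11) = [0, 5, 2, 3, 4, 8, 11, 7, 1, 9, 10, 6]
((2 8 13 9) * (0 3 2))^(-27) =((0 3 2 8 13 9))^(-27) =(0 8)(2 9)(3 13)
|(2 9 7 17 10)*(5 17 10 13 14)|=4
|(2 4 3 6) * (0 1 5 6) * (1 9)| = |(0 9 1 5 6 2 4 3)| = 8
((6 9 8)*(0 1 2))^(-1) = ((0 1 2)(6 9 8))^(-1) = (0 2 1)(6 8 9)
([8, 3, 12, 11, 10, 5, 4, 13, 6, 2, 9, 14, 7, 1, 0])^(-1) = (0 14 11 3 1 13 7 12 2 9 10 4 6 8)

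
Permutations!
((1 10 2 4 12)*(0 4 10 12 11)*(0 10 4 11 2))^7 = (0 11 10)(1 12)(2 4)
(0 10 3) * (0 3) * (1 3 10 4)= (0 4 1 3 10)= [4, 3, 2, 10, 1, 5, 6, 7, 8, 9, 0]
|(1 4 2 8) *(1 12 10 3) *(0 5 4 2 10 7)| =10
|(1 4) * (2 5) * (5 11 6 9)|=10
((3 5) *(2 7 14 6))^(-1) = ((2 7 14 6)(3 5))^(-1) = (2 6 14 7)(3 5)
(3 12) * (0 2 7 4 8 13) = (0 2 7 4 8 13)(3 12) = [2, 1, 7, 12, 8, 5, 6, 4, 13, 9, 10, 11, 3, 0]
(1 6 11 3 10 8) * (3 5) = (1 6 11 5 3 10 8) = [0, 6, 2, 10, 4, 3, 11, 7, 1, 9, 8, 5]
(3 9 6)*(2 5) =[0, 1, 5, 9, 4, 2, 3, 7, 8, 6] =(2 5)(3 9 6)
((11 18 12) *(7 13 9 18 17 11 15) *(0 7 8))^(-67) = ((0 7 13 9 18 12 15 8)(11 17))^(-67) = (0 12 13 8 18 7 15 9)(11 17)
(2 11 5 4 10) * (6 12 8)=(2 11 5 4 10)(6 12 8)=[0, 1, 11, 3, 10, 4, 12, 7, 6, 9, 2, 5, 8]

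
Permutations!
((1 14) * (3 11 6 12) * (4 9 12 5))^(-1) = (1 14)(3 12 9 4 5 6 11)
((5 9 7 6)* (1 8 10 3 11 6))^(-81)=((1 8 10 3 11 6 5 9 7))^(-81)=(11)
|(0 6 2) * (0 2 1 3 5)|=5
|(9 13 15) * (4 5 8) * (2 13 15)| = 6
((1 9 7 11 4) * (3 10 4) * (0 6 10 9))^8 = ((0 6 10 4 1)(3 9 7 11))^8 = (11)(0 4 6 1 10)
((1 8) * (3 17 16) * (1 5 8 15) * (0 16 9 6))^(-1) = (0 6 9 17 3 16)(1 15)(5 8)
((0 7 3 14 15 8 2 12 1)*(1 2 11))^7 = (0 1 11 8 15 14 3 7)(2 12)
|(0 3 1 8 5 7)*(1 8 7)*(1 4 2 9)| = 9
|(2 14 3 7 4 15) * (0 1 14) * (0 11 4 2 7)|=20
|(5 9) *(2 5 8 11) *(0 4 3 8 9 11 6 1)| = 6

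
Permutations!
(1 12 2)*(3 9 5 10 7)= (1 12 2)(3 9 5 10 7)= [0, 12, 1, 9, 4, 10, 6, 3, 8, 5, 7, 11, 2]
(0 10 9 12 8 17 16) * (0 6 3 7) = (0 10 9 12 8 17 16 6 3 7) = [10, 1, 2, 7, 4, 5, 3, 0, 17, 12, 9, 11, 8, 13, 14, 15, 6, 16]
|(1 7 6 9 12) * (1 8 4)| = |(1 7 6 9 12 8 4)| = 7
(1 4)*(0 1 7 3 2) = (0 1 4 7 3 2) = [1, 4, 0, 2, 7, 5, 6, 3]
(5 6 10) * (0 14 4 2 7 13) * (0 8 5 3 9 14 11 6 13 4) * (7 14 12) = (0 11 6 10 3 9 12 7 4 2 14)(5 13 8) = [11, 1, 14, 9, 2, 13, 10, 4, 5, 12, 3, 6, 7, 8, 0]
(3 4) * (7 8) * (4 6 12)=(3 6 12 4)(7 8)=[0, 1, 2, 6, 3, 5, 12, 8, 7, 9, 10, 11, 4]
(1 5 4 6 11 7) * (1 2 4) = (1 5)(2 4 6 11 7) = [0, 5, 4, 3, 6, 1, 11, 2, 8, 9, 10, 7]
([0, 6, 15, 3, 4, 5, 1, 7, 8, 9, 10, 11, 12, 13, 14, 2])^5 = [0, 6, 15, 3, 4, 5, 1, 7, 8, 9, 10, 11, 12, 13, 14, 2]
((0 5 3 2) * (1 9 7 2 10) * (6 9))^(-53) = ((0 5 3 10 1 6 9 7 2))^(-53) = (0 5 3 10 1 6 9 7 2)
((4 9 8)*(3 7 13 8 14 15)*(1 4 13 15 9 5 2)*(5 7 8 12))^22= (1 7 3 13 5)(2 4 15 8 12)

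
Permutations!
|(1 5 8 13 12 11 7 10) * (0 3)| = 8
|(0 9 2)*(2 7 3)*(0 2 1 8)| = 6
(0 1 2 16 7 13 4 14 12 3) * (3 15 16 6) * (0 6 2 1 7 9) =[7, 1, 2, 6, 14, 5, 3, 13, 8, 0, 10, 11, 15, 4, 12, 16, 9] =(0 7 13 4 14 12 15 16 9)(3 6)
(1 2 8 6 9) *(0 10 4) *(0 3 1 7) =[10, 2, 8, 1, 3, 5, 9, 0, 6, 7, 4] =(0 10 4 3 1 2 8 6 9 7)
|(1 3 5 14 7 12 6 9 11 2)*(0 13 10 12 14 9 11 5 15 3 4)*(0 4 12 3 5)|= |(0 13 10 3 15 5 9)(1 12 6 11 2)(7 14)|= 70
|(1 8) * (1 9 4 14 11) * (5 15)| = 6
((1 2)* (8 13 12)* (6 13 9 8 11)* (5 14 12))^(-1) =(1 2)(5 13 6 11 12 14)(8 9)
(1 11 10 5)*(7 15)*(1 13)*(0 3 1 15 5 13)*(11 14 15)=(0 3 1 14 15 7 5)(10 13 11)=[3, 14, 2, 1, 4, 0, 6, 5, 8, 9, 13, 10, 12, 11, 15, 7]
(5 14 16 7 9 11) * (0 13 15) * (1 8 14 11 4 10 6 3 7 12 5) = [13, 8, 2, 7, 10, 11, 3, 9, 14, 4, 6, 1, 5, 15, 16, 0, 12] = (0 13 15)(1 8 14 16 12 5 11)(3 7 9 4 10 6)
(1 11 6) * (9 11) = (1 9 11 6) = [0, 9, 2, 3, 4, 5, 1, 7, 8, 11, 10, 6]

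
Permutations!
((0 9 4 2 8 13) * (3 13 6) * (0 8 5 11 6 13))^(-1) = (0 3 6 11 5 2 4 9)(8 13)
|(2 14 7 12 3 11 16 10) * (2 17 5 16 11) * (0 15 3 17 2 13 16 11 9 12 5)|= 14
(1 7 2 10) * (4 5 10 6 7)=(1 4 5 10)(2 6 7)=[0, 4, 6, 3, 5, 10, 7, 2, 8, 9, 1]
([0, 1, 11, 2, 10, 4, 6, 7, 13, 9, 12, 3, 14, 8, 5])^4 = (2 11 3)(4 5 14 12 10)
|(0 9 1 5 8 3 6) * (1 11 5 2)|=14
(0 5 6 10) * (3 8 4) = (0 5 6 10)(3 8 4) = [5, 1, 2, 8, 3, 6, 10, 7, 4, 9, 0]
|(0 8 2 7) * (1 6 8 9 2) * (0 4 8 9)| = 7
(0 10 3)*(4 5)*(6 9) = (0 10 3)(4 5)(6 9) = [10, 1, 2, 0, 5, 4, 9, 7, 8, 6, 3]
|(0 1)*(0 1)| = 1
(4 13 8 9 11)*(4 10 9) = (4 13 8)(9 11 10) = [0, 1, 2, 3, 13, 5, 6, 7, 4, 11, 9, 10, 12, 8]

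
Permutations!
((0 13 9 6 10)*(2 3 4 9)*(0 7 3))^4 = (0 13 2)(3 10 9)(4 7 6) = ((0 13 2)(3 4 9 6 10 7))^4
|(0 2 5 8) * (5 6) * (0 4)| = 6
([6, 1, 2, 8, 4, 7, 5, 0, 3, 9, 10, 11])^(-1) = [7, 1, 2, 8, 4, 6, 0, 5, 3, 9, 10, 11]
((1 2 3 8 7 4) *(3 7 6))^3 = (8)(1 4 7 2)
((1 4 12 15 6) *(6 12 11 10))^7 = (1 11 6 4 10)(12 15)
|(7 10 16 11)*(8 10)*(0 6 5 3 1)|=|(0 6 5 3 1)(7 8 10 16 11)|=5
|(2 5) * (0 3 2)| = 4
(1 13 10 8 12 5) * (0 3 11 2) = [3, 13, 0, 11, 4, 1, 6, 7, 12, 9, 8, 2, 5, 10] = (0 3 11 2)(1 13 10 8 12 5)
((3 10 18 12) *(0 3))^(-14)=((0 3 10 18 12))^(-14)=(0 3 10 18 12)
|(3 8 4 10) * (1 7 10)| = |(1 7 10 3 8 4)| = 6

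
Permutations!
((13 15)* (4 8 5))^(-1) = (4 5 8)(13 15)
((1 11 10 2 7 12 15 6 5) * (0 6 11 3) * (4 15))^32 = (0 5 3 6 1)(2 15 7 11 12 10 4)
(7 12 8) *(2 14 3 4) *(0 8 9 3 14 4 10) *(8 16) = [16, 1, 4, 10, 2, 5, 6, 12, 7, 3, 0, 11, 9, 13, 14, 15, 8] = (0 16 8 7 12 9 3 10)(2 4)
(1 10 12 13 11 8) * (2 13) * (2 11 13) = (13)(1 10 12 11 8) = [0, 10, 2, 3, 4, 5, 6, 7, 1, 9, 12, 8, 11, 13]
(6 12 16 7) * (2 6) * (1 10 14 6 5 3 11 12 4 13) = (1 10 14 6 4 13)(2 5 3 11 12 16 7) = [0, 10, 5, 11, 13, 3, 4, 2, 8, 9, 14, 12, 16, 1, 6, 15, 7]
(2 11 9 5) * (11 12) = [0, 1, 12, 3, 4, 2, 6, 7, 8, 5, 10, 9, 11] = (2 12 11 9 5)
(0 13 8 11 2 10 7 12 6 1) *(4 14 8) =(0 13 4 14 8 11 2 10 7 12 6 1) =[13, 0, 10, 3, 14, 5, 1, 12, 11, 9, 7, 2, 6, 4, 8]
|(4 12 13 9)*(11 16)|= |(4 12 13 9)(11 16)|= 4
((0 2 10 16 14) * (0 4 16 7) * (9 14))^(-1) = (0 7 10 2)(4 14 9 16) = ((0 2 10 7)(4 16 9 14))^(-1)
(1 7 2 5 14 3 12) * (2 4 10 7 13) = (1 13 2 5 14 3 12)(4 10 7) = [0, 13, 5, 12, 10, 14, 6, 4, 8, 9, 7, 11, 1, 2, 3]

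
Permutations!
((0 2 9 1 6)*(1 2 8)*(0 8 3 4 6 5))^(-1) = ((0 3 4 6 8 1 5)(2 9))^(-1) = (0 5 1 8 6 4 3)(2 9)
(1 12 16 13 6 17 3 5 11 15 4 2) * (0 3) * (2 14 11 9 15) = (0 3 5 9 15 4 14 11 2 1 12 16 13 6 17) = [3, 12, 1, 5, 14, 9, 17, 7, 8, 15, 10, 2, 16, 6, 11, 4, 13, 0]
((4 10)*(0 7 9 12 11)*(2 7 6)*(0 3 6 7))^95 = ((0 7 9 12 11 3 6 2)(4 10))^95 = (0 2 6 3 11 12 9 7)(4 10)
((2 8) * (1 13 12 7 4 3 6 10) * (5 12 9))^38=(1 6 4 12 9)(3 7 5 13 10)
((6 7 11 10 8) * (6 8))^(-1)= ((6 7 11 10))^(-1)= (6 10 11 7)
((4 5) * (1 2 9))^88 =(1 2 9)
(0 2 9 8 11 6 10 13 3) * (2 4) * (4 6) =(0 6 10 13 3)(2 9 8 11 4) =[6, 1, 9, 0, 2, 5, 10, 7, 11, 8, 13, 4, 12, 3]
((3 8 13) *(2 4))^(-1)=((2 4)(3 8 13))^(-1)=(2 4)(3 13 8)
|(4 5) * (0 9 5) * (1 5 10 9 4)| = 2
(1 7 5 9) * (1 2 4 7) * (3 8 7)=(2 4 3 8 7 5 9)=[0, 1, 4, 8, 3, 9, 6, 5, 7, 2]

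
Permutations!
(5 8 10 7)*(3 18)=(3 18)(5 8 10 7)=[0, 1, 2, 18, 4, 8, 6, 5, 10, 9, 7, 11, 12, 13, 14, 15, 16, 17, 3]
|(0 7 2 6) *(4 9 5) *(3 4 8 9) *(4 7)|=6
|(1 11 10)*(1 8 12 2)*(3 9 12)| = 8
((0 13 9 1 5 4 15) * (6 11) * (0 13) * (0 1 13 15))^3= ((15)(0 1 5 4)(6 11)(9 13))^3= (15)(0 4 5 1)(6 11)(9 13)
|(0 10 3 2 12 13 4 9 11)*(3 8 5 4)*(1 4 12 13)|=9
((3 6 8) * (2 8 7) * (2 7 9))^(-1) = (2 9 6 3 8)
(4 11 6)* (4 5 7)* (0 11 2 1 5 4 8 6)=(0 11)(1 5 7 8 6 4 2)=[11, 5, 1, 3, 2, 7, 4, 8, 6, 9, 10, 0]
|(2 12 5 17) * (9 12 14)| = |(2 14 9 12 5 17)| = 6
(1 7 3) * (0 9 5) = (0 9 5)(1 7 3) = [9, 7, 2, 1, 4, 0, 6, 3, 8, 5]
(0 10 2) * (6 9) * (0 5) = (0 10 2 5)(6 9) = [10, 1, 5, 3, 4, 0, 9, 7, 8, 6, 2]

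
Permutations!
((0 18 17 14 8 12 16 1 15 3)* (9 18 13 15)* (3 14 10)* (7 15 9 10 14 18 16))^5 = ((0 13 9 16 1 10 3)(7 15 18 17 14 8 12))^5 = (0 10 16 13 3 1 9)(7 8 17 15 12 14 18)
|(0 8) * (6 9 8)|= 4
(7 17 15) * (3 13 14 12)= [0, 1, 2, 13, 4, 5, 6, 17, 8, 9, 10, 11, 3, 14, 12, 7, 16, 15]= (3 13 14 12)(7 17 15)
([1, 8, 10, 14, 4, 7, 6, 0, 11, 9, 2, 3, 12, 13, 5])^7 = [7, 0, 10, 11, 4, 14, 6, 5, 1, 9, 2, 8, 12, 13, 3]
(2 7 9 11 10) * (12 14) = (2 7 9 11 10)(12 14) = [0, 1, 7, 3, 4, 5, 6, 9, 8, 11, 2, 10, 14, 13, 12]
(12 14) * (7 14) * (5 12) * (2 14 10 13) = [0, 1, 14, 3, 4, 12, 6, 10, 8, 9, 13, 11, 7, 2, 5] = (2 14 5 12 7 10 13)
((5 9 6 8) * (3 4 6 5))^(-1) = ((3 4 6 8)(5 9))^(-1) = (3 8 6 4)(5 9)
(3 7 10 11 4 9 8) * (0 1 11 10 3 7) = (0 1 11 4 9 8 7 3) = [1, 11, 2, 0, 9, 5, 6, 3, 7, 8, 10, 4]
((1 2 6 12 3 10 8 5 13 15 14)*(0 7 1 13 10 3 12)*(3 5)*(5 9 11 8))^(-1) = ((0 7 1 2 6)(3 9 11 8)(5 10)(13 15 14))^(-1) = (0 6 2 1 7)(3 8 11 9)(5 10)(13 14 15)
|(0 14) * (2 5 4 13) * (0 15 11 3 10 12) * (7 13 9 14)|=|(0 7 13 2 5 4 9 14 15 11 3 10 12)|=13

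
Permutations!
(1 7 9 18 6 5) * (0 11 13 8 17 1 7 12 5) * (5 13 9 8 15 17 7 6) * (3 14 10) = (0 11 9 18 5 6)(1 12 13 15 17)(3 14 10)(7 8) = [11, 12, 2, 14, 4, 6, 0, 8, 7, 18, 3, 9, 13, 15, 10, 17, 16, 1, 5]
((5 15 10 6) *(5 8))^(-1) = (5 8 6 10 15)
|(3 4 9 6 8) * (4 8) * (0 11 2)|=6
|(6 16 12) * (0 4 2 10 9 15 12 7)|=10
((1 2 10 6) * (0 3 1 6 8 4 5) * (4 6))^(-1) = (0 5 4 6 8 10 2 1 3)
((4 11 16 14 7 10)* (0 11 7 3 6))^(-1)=(0 6 3 14 16 11)(4 10 7)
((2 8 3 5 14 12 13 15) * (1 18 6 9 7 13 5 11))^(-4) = ((1 18 6 9 7 13 15 2 8 3 11)(5 14 12))^(-4) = (1 2 9 11 15 6 3 13 18 8 7)(5 12 14)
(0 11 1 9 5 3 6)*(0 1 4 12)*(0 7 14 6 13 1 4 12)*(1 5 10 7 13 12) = [11, 9, 2, 12, 0, 3, 4, 14, 8, 10, 7, 1, 13, 5, 6] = (0 11 1 9 10 7 14 6 4)(3 12 13 5)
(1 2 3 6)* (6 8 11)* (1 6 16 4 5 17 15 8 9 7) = (1 2 3 9 7)(4 5 17 15 8 11 16) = [0, 2, 3, 9, 5, 17, 6, 1, 11, 7, 10, 16, 12, 13, 14, 8, 4, 15]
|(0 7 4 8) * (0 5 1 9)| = 7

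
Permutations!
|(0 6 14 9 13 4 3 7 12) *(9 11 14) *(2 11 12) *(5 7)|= |(0 6 9 13 4 3 5 7 2 11 14 12)|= 12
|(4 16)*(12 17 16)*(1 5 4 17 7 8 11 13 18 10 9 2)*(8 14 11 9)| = |(1 5 4 12 7 14 11 13 18 10 8 9 2)(16 17)| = 26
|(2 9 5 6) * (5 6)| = |(2 9 6)| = 3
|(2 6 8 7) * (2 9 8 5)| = 3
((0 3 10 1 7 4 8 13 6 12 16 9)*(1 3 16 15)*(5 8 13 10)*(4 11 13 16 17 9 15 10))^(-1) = ((0 17 9)(1 7 11 13 6 12 10 3 5 8 4 16 15))^(-1) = (0 9 17)(1 15 16 4 8 5 3 10 12 6 13 11 7)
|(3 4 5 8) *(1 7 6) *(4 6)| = 7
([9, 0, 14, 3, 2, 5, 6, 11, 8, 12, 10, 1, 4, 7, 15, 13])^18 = [13, 15, 0, 3, 1, 5, 6, 2, 8, 7, 10, 14, 11, 4, 9, 12]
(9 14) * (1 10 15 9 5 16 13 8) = (1 10 15 9 14 5 16 13 8) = [0, 10, 2, 3, 4, 16, 6, 7, 1, 14, 15, 11, 12, 8, 5, 9, 13]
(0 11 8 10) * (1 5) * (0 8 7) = (0 11 7)(1 5)(8 10) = [11, 5, 2, 3, 4, 1, 6, 0, 10, 9, 8, 7]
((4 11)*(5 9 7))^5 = (4 11)(5 7 9)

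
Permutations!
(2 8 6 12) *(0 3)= (0 3)(2 8 6 12)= [3, 1, 8, 0, 4, 5, 12, 7, 6, 9, 10, 11, 2]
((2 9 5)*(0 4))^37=((0 4)(2 9 5))^37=(0 4)(2 9 5)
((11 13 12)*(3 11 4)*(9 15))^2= ((3 11 13 12 4)(9 15))^2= (15)(3 13 4 11 12)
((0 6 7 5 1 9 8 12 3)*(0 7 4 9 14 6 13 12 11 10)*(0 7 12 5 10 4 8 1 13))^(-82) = ((1 14 6 8 11 4 9)(3 12)(5 13)(7 10))^(-82) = (1 6 11 9 14 8 4)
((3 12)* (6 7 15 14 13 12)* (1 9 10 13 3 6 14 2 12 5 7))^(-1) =(1 6 12 2 15 7 5 13 10 9)(3 14)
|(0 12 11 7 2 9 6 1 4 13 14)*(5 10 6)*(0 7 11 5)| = 12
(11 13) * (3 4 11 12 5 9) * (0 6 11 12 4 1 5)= (0 6 11 13 4 12)(1 5 9 3)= [6, 5, 2, 1, 12, 9, 11, 7, 8, 3, 10, 13, 0, 4]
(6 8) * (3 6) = (3 6 8) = [0, 1, 2, 6, 4, 5, 8, 7, 3]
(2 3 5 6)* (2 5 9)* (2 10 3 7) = (2 7)(3 9 10)(5 6) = [0, 1, 7, 9, 4, 6, 5, 2, 8, 10, 3]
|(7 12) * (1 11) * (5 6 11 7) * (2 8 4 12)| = |(1 7 2 8 4 12 5 6 11)| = 9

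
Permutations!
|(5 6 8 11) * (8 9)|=5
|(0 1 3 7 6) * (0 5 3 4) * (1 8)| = 4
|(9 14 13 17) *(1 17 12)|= |(1 17 9 14 13 12)|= 6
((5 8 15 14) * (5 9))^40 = (15)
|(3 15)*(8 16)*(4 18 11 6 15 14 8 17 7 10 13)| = |(3 14 8 16 17 7 10 13 4 18 11 6 15)| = 13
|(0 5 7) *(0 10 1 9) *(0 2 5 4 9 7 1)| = 8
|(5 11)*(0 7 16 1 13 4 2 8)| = 8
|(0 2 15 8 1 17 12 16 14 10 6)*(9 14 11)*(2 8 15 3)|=22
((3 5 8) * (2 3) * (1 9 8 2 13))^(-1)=((1 9 8 13)(2 3 5))^(-1)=(1 13 8 9)(2 5 3)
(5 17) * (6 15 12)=[0, 1, 2, 3, 4, 17, 15, 7, 8, 9, 10, 11, 6, 13, 14, 12, 16, 5]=(5 17)(6 15 12)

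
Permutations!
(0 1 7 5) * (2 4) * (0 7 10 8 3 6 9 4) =[1, 10, 0, 6, 2, 7, 9, 5, 3, 4, 8] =(0 1 10 8 3 6 9 4 2)(5 7)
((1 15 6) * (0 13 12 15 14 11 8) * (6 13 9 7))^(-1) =(0 8 11 14 1 6 7 9)(12 13 15)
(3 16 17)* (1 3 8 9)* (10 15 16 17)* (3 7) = (1 7 3 17 8 9)(10 15 16) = [0, 7, 2, 17, 4, 5, 6, 3, 9, 1, 15, 11, 12, 13, 14, 16, 10, 8]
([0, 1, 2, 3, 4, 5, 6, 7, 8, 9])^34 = (9)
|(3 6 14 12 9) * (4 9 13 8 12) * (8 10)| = 20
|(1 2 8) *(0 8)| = |(0 8 1 2)| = 4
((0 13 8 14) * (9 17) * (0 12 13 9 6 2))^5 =((0 9 17 6 2)(8 14 12 13))^5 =(17)(8 14 12 13)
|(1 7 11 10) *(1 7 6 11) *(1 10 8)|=|(1 6 11 8)(7 10)|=4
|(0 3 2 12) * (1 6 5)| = |(0 3 2 12)(1 6 5)| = 12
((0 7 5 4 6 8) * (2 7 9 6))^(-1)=(0 8 6 9)(2 4 5 7)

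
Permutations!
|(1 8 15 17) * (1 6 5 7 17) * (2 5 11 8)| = |(1 2 5 7 17 6 11 8 15)| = 9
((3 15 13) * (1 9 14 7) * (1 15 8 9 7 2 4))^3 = ((1 7 15 13 3 8 9 14 2 4))^3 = (1 13 9 4 15 8 2 7 3 14)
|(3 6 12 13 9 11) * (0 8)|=|(0 8)(3 6 12 13 9 11)|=6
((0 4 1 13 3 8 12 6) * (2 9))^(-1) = ((0 4 1 13 3 8 12 6)(2 9))^(-1) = (0 6 12 8 3 13 1 4)(2 9)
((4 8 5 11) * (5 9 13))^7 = (4 8 9 13 5 11)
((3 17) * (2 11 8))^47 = ((2 11 8)(3 17))^47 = (2 8 11)(3 17)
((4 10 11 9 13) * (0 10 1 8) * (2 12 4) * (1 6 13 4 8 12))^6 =((0 10 11 9 4 6 13 2 1 12 8))^6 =(0 13 10 2 11 1 9 12 4 8 6)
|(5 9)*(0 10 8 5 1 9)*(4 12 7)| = |(0 10 8 5)(1 9)(4 12 7)| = 12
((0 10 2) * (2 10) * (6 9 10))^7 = (0 2)(6 9 10)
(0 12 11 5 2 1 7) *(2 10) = (0 12 11 5 10 2 1 7) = [12, 7, 1, 3, 4, 10, 6, 0, 8, 9, 2, 5, 11]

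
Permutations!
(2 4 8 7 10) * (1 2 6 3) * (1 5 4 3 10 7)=(1 2 3 5 4 8)(6 10)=[0, 2, 3, 5, 8, 4, 10, 7, 1, 9, 6]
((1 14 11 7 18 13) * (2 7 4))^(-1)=((1 14 11 4 2 7 18 13))^(-1)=(1 13 18 7 2 4 11 14)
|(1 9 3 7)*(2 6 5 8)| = |(1 9 3 7)(2 6 5 8)| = 4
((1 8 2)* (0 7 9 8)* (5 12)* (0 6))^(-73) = (0 2 7 1 9 6 8)(5 12)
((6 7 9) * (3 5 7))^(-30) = (9)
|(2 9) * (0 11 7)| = 6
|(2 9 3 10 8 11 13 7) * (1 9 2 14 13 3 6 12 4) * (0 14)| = 20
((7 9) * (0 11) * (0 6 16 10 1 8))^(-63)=(16)(7 9)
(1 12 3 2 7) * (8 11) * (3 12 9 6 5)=(12)(1 9 6 5 3 2 7)(8 11)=[0, 9, 7, 2, 4, 3, 5, 1, 11, 6, 10, 8, 12]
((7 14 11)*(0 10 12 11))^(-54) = ((0 10 12 11 7 14))^(-54) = (14)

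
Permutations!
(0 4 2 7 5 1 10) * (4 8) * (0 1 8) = [0, 10, 7, 3, 2, 8, 6, 5, 4, 9, 1] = (1 10)(2 7 5 8 4)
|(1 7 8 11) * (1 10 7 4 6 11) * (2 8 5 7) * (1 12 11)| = 30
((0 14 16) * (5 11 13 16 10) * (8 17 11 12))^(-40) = ((0 14 10 5 12 8 17 11 13 16))^(-40) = (17)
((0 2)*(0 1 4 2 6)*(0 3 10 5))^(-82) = ((0 6 3 10 5)(1 4 2))^(-82) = (0 10 6 5 3)(1 2 4)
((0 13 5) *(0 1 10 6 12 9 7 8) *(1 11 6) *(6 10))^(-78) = (0 8 7 9 12 6 1 10 11 5 13)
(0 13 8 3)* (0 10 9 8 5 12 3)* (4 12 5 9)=[13, 1, 2, 10, 12, 5, 6, 7, 0, 8, 4, 11, 3, 9]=(0 13 9 8)(3 10 4 12)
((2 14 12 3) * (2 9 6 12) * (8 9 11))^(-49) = (2 14)(3 12 6 9 8 11)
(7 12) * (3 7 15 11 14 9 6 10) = (3 7 12 15 11 14 9 6 10) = [0, 1, 2, 7, 4, 5, 10, 12, 8, 6, 3, 14, 15, 13, 9, 11]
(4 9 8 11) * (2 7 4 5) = [0, 1, 7, 3, 9, 2, 6, 4, 11, 8, 10, 5] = (2 7 4 9 8 11 5)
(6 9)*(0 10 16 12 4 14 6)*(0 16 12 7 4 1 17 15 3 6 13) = (0 10 12 1 17 15 3 6 9 16 7 4 14 13) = [10, 17, 2, 6, 14, 5, 9, 4, 8, 16, 12, 11, 1, 0, 13, 3, 7, 15]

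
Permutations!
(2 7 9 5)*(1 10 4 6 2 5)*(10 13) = (1 13 10 4 6 2 7 9) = [0, 13, 7, 3, 6, 5, 2, 9, 8, 1, 4, 11, 12, 10]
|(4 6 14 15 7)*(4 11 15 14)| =6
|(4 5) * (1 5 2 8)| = |(1 5 4 2 8)| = 5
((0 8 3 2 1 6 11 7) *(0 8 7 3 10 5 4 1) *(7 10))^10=(0 10 5 4 1 6 11 3 2)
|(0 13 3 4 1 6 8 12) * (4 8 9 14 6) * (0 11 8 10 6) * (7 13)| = |(0 7 13 3 10 6 9 14)(1 4)(8 12 11)| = 24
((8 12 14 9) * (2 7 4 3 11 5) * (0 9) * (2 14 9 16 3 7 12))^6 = (16)(2 9)(8 12)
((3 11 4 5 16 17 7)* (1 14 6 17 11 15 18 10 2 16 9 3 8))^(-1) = ((1 14 6 17 7 8)(2 16 11 4 5 9 3 15 18 10))^(-1) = (1 8 7 17 6 14)(2 10 18 15 3 9 5 4 11 16)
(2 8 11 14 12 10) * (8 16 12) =[0, 1, 16, 3, 4, 5, 6, 7, 11, 9, 2, 14, 10, 13, 8, 15, 12] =(2 16 12 10)(8 11 14)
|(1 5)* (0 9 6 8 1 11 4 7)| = |(0 9 6 8 1 5 11 4 7)| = 9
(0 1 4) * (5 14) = (0 1 4)(5 14) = [1, 4, 2, 3, 0, 14, 6, 7, 8, 9, 10, 11, 12, 13, 5]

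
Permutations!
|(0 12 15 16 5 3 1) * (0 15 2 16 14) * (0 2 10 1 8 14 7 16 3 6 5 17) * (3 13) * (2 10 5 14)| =44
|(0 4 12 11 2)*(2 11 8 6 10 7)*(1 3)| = |(0 4 12 8 6 10 7 2)(1 3)| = 8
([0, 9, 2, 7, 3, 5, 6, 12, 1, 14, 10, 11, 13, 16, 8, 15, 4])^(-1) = (1 8 14 9)(3 4 16 13 12 7)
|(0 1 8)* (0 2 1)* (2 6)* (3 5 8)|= 6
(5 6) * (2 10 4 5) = (2 10 4 5 6) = [0, 1, 10, 3, 5, 6, 2, 7, 8, 9, 4]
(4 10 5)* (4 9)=[0, 1, 2, 3, 10, 9, 6, 7, 8, 4, 5]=(4 10 5 9)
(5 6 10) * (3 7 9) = (3 7 9)(5 6 10) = [0, 1, 2, 7, 4, 6, 10, 9, 8, 3, 5]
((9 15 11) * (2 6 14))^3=((2 6 14)(9 15 11))^3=(15)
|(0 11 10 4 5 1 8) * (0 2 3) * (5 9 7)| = 11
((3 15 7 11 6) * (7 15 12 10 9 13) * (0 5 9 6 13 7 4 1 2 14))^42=((15)(0 5 9 7 11 13 4 1 2 14)(3 12 10 6))^42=(15)(0 9 11 4 2)(1 14 5 7 13)(3 10)(6 12)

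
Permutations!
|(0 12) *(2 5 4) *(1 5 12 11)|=|(0 11 1 5 4 2 12)|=7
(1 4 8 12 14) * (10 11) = (1 4 8 12 14)(10 11) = [0, 4, 2, 3, 8, 5, 6, 7, 12, 9, 11, 10, 14, 13, 1]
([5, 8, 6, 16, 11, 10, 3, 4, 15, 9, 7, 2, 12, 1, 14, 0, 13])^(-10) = (0 4 3 8 10 2 13)(1 5 11 16 15 7 6)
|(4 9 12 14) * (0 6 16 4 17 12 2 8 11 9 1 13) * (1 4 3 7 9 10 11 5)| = |(0 6 16 3 7 9 2 8 5 1 13)(10 11)(12 14 17)| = 66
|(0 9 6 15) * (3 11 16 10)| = |(0 9 6 15)(3 11 16 10)| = 4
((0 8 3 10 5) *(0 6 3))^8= ((0 8)(3 10 5 6))^8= (10)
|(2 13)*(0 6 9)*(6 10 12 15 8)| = |(0 10 12 15 8 6 9)(2 13)| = 14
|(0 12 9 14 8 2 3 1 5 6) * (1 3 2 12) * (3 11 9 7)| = |(0 1 5 6)(3 11 9 14 8 12 7)| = 28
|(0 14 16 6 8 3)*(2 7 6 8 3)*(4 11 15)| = 24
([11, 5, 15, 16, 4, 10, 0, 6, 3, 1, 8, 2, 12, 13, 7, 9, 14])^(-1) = (0 6 7 14 16 3 8 10 5 1 9 15 2 11)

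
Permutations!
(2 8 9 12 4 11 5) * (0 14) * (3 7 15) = (0 14)(2 8 9 12 4 11 5)(3 7 15) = [14, 1, 8, 7, 11, 2, 6, 15, 9, 12, 10, 5, 4, 13, 0, 3]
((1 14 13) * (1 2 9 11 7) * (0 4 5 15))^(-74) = ((0 4 5 15)(1 14 13 2 9 11 7))^(-74) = (0 5)(1 2 7 13 11 14 9)(4 15)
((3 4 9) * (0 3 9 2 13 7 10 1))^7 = ((0 3 4 2 13 7 10 1))^7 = (0 1 10 7 13 2 4 3)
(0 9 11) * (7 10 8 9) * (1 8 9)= (0 7 10 9 11)(1 8)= [7, 8, 2, 3, 4, 5, 6, 10, 1, 11, 9, 0]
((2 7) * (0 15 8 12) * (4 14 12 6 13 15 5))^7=(0 4 12 5 14)(2 7)(6 8 15 13)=((0 5 4 14 12)(2 7)(6 13 15 8))^7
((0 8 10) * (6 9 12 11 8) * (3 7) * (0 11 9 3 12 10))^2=((0 6 3 7 12 9 10 11 8))^2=(0 3 12 10 8 6 7 9 11)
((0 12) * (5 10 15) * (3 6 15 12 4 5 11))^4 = (15)(0 12 10 5 4)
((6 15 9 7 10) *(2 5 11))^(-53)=(2 5 11)(6 9 10 15 7)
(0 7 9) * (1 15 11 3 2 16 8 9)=[7, 15, 16, 2, 4, 5, 6, 1, 9, 0, 10, 3, 12, 13, 14, 11, 8]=(0 7 1 15 11 3 2 16 8 9)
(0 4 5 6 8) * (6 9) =(0 4 5 9 6 8) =[4, 1, 2, 3, 5, 9, 8, 7, 0, 6]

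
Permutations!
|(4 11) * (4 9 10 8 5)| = 6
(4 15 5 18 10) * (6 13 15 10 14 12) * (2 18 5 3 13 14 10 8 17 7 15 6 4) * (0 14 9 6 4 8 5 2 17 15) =[14, 1, 18, 13, 5, 2, 9, 0, 15, 6, 17, 11, 8, 4, 12, 3, 16, 7, 10] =(0 14 12 8 15 3 13 4 5 2 18 10 17 7)(6 9)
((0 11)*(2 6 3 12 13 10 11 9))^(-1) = (0 11 10 13 12 3 6 2 9)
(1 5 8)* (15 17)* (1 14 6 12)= (1 5 8 14 6 12)(15 17)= [0, 5, 2, 3, 4, 8, 12, 7, 14, 9, 10, 11, 1, 13, 6, 17, 16, 15]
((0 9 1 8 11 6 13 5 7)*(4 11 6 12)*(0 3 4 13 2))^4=((0 9 1 8 6 2)(3 4 11 12 13 5 7))^4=(0 6 1)(2 8 9)(3 13 4 5 11 7 12)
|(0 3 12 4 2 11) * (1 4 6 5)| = 9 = |(0 3 12 6 5 1 4 2 11)|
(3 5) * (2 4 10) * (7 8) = (2 4 10)(3 5)(7 8) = [0, 1, 4, 5, 10, 3, 6, 8, 7, 9, 2]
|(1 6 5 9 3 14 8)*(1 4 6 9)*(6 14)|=|(1 9 3 6 5)(4 14 8)|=15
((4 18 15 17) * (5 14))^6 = (4 15)(17 18)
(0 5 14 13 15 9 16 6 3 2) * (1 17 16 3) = (0 5 14 13 15 9 3 2)(1 17 16 6) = [5, 17, 0, 2, 4, 14, 1, 7, 8, 3, 10, 11, 12, 15, 13, 9, 6, 16]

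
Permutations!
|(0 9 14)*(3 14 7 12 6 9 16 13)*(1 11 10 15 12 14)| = 13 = |(0 16 13 3 1 11 10 15 12 6 9 7 14)|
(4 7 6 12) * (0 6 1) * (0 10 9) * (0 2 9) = (0 6 12 4 7 1 10)(2 9) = [6, 10, 9, 3, 7, 5, 12, 1, 8, 2, 0, 11, 4]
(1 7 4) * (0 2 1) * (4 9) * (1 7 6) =[2, 6, 7, 3, 0, 5, 1, 9, 8, 4] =(0 2 7 9 4)(1 6)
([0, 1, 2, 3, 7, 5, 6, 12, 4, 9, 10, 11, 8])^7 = [0, 1, 2, 3, 8, 5, 6, 4, 12, 9, 10, 11, 7]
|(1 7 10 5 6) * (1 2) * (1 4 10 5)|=|(1 7 5 6 2 4 10)|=7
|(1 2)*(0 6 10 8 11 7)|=6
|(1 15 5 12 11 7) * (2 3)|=6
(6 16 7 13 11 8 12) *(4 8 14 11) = (4 8 12 6 16 7 13)(11 14) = [0, 1, 2, 3, 8, 5, 16, 13, 12, 9, 10, 14, 6, 4, 11, 15, 7]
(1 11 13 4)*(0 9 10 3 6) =(0 9 10 3 6)(1 11 13 4) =[9, 11, 2, 6, 1, 5, 0, 7, 8, 10, 3, 13, 12, 4]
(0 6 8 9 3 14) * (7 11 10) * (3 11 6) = (0 3 14)(6 8 9 11 10 7) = [3, 1, 2, 14, 4, 5, 8, 6, 9, 11, 7, 10, 12, 13, 0]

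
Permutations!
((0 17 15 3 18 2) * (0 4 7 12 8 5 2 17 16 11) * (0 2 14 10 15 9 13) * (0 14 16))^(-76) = (2 8)(3 13)(4 5)(7 16)(9 15)(10 17)(11 12)(14 18)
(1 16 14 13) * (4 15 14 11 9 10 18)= [0, 16, 2, 3, 15, 5, 6, 7, 8, 10, 18, 9, 12, 1, 13, 14, 11, 17, 4]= (1 16 11 9 10 18 4 15 14 13)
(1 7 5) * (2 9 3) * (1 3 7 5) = (1 5 3 2 9 7) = [0, 5, 9, 2, 4, 3, 6, 1, 8, 7]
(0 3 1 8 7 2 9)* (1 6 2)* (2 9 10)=[3, 8, 10, 6, 4, 5, 9, 1, 7, 0, 2]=(0 3 6 9)(1 8 7)(2 10)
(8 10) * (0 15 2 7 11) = (0 15 2 7 11)(8 10) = [15, 1, 7, 3, 4, 5, 6, 11, 10, 9, 8, 0, 12, 13, 14, 2]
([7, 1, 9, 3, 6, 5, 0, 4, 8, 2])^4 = [0, 1, 2, 3, 4, 5, 6, 7, 8, 9]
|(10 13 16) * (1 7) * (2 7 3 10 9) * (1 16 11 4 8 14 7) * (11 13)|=|(1 3 10 11 4 8 14 7 16 9 2)|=11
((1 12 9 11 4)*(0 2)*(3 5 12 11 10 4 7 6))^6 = ((0 2)(1 11 7 6 3 5 12 9 10 4))^6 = (1 12 7 10 3)(4 5 11 9 6)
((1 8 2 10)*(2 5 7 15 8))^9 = (5 7 15 8)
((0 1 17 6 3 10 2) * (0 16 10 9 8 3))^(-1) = (0 6 17 1)(2 10 16)(3 8 9)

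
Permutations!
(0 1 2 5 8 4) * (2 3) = (0 1 3 2 5 8 4) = [1, 3, 5, 2, 0, 8, 6, 7, 4]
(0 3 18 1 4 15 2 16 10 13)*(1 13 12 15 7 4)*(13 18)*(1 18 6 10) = (0 3 13)(1 18 6 10 12 15 2 16)(4 7) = [3, 18, 16, 13, 7, 5, 10, 4, 8, 9, 12, 11, 15, 0, 14, 2, 1, 17, 6]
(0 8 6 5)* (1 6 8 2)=(8)(0 2 1 6 5)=[2, 6, 1, 3, 4, 0, 5, 7, 8]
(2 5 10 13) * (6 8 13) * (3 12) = [0, 1, 5, 12, 4, 10, 8, 7, 13, 9, 6, 11, 3, 2] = (2 5 10 6 8 13)(3 12)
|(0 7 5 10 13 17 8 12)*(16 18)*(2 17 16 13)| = 24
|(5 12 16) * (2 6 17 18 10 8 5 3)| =10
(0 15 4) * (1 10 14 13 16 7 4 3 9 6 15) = (0 1 10 14 13 16 7 4)(3 9 6 15) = [1, 10, 2, 9, 0, 5, 15, 4, 8, 6, 14, 11, 12, 16, 13, 3, 7]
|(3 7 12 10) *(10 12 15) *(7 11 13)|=|(3 11 13 7 15 10)|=6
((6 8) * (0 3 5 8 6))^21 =((0 3 5 8))^21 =(0 3 5 8)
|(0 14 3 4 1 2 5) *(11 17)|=14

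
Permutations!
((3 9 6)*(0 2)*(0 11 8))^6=((0 2 11 8)(3 9 6))^6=(0 11)(2 8)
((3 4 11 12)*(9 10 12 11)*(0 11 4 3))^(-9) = (0 9)(4 12)(10 11) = ((0 11 4 9 10 12))^(-9)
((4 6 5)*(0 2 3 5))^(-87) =(0 5)(2 4)(3 6)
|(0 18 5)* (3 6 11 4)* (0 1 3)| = 8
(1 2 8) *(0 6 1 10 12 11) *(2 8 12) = (0 6 1 8 10 2 12 11) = [6, 8, 12, 3, 4, 5, 1, 7, 10, 9, 2, 0, 11]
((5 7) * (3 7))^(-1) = ((3 7 5))^(-1) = (3 5 7)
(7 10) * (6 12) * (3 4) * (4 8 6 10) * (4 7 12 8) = [0, 1, 2, 4, 3, 5, 8, 7, 6, 9, 12, 11, 10] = (3 4)(6 8)(10 12)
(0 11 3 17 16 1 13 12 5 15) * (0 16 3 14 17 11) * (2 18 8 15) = (1 13 12 5 2 18 8 15 16)(3 11 14 17) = [0, 13, 18, 11, 4, 2, 6, 7, 15, 9, 10, 14, 5, 12, 17, 16, 1, 3, 8]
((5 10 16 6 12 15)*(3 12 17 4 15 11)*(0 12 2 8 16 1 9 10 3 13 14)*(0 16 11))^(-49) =(0 12)(1 10 9)(2 3 5 15 4 17 6 16 14 13 11 8)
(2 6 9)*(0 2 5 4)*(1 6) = (0 2 1 6 9 5 4) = [2, 6, 1, 3, 0, 4, 9, 7, 8, 5]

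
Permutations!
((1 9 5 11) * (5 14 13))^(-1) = ((1 9 14 13 5 11))^(-1) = (1 11 5 13 14 9)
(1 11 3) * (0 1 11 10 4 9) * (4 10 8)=(0 1 8 4 9)(3 11)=[1, 8, 2, 11, 9, 5, 6, 7, 4, 0, 10, 3]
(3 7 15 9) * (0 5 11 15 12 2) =(0 5 11 15 9 3 7 12 2) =[5, 1, 0, 7, 4, 11, 6, 12, 8, 3, 10, 15, 2, 13, 14, 9]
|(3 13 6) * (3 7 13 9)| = 6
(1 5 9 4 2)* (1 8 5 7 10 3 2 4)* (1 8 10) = [0, 7, 10, 2, 4, 9, 6, 1, 5, 8, 3] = (1 7)(2 10 3)(5 9 8)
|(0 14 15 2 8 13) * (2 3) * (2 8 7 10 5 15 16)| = 11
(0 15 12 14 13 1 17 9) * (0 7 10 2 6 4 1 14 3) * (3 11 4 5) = [15, 17, 6, 0, 1, 3, 5, 10, 8, 7, 2, 4, 11, 14, 13, 12, 16, 9] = (0 15 12 11 4 1 17 9 7 10 2 6 5 3)(13 14)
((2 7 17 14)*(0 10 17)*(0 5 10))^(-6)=(17)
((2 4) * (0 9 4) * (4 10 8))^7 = ((0 9 10 8 4 2))^7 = (0 9 10 8 4 2)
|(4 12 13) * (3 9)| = 6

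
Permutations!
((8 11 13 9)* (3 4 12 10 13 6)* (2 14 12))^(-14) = ((2 14 12 10 13 9 8 11 6 3 4))^(-14) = (2 6 9 12 4 11 13 14 3 8 10)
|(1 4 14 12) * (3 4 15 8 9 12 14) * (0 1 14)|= 14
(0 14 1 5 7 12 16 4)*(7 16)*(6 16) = [14, 5, 2, 3, 0, 6, 16, 12, 8, 9, 10, 11, 7, 13, 1, 15, 4] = (0 14 1 5 6 16 4)(7 12)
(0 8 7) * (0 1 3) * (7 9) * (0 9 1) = [8, 3, 2, 9, 4, 5, 6, 0, 1, 7] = (0 8 1 3 9 7)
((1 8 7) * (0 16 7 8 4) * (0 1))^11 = (0 7 16)(1 4)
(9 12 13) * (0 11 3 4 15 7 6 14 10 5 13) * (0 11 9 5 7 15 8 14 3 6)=(15)(0 9 12 11 6 3 4 8 14 10 7)(5 13)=[9, 1, 2, 4, 8, 13, 3, 0, 14, 12, 7, 6, 11, 5, 10, 15]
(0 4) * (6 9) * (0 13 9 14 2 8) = (0 4 13 9 6 14 2 8) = [4, 1, 8, 3, 13, 5, 14, 7, 0, 6, 10, 11, 12, 9, 2]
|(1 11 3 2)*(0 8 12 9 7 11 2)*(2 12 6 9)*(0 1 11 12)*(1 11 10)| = |(0 8 6 9 7 12 2 10 1)(3 11)| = 18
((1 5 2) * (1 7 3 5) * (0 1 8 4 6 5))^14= (0 5 1 2 8 7 4 3 6)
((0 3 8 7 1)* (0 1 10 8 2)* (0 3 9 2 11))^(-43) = ((0 9 2 3 11)(7 10 8))^(-43) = (0 2 11 9 3)(7 8 10)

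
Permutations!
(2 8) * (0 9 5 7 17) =[9, 1, 8, 3, 4, 7, 6, 17, 2, 5, 10, 11, 12, 13, 14, 15, 16, 0] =(0 9 5 7 17)(2 8)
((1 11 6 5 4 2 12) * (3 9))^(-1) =((1 11 6 5 4 2 12)(3 9))^(-1) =(1 12 2 4 5 6 11)(3 9)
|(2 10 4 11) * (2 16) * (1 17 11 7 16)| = 15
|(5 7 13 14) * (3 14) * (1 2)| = 10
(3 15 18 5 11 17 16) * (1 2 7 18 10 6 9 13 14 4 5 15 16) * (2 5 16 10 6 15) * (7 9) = (1 5 11 17)(2 9 13 14 4 16 3 10 15 6 7 18) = [0, 5, 9, 10, 16, 11, 7, 18, 8, 13, 15, 17, 12, 14, 4, 6, 3, 1, 2]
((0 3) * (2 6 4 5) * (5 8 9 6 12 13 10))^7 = ((0 3)(2 12 13 10 5)(4 8 9 6))^7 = (0 3)(2 13 5 12 10)(4 6 9 8)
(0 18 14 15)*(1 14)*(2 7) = (0 18 1 14 15)(2 7) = [18, 14, 7, 3, 4, 5, 6, 2, 8, 9, 10, 11, 12, 13, 15, 0, 16, 17, 1]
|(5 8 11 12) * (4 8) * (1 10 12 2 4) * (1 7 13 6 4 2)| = 10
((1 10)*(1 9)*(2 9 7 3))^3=((1 10 7 3 2 9))^3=(1 3)(2 10)(7 9)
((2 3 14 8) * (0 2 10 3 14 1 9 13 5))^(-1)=((0 2 14 8 10 3 1 9 13 5))^(-1)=(0 5 13 9 1 3 10 8 14 2)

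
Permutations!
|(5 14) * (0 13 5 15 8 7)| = 7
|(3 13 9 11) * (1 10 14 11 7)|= |(1 10 14 11 3 13 9 7)|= 8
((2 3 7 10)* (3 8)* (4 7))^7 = (2 8 3 4 7 10)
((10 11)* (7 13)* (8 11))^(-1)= (7 13)(8 10 11)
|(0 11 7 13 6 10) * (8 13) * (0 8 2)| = |(0 11 7 2)(6 10 8 13)| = 4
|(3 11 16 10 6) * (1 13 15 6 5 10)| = |(1 13 15 6 3 11 16)(5 10)| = 14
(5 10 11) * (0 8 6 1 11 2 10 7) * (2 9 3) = (0 8 6 1 11 5 7)(2 10 9 3) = [8, 11, 10, 2, 4, 7, 1, 0, 6, 3, 9, 5]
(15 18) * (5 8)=(5 8)(15 18)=[0, 1, 2, 3, 4, 8, 6, 7, 5, 9, 10, 11, 12, 13, 14, 18, 16, 17, 15]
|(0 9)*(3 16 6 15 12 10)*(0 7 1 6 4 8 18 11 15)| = |(0 9 7 1 6)(3 16 4 8 18 11 15 12 10)| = 45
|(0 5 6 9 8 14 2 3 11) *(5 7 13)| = |(0 7 13 5 6 9 8 14 2 3 11)| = 11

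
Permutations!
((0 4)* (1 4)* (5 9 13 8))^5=(0 4 1)(5 9 13 8)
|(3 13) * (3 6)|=3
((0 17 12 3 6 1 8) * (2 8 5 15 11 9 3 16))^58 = ((0 17 12 16 2 8)(1 5 15 11 9 3 6))^58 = (0 2 12)(1 15 9 6 5 11 3)(8 16 17)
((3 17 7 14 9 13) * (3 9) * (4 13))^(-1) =((3 17 7 14)(4 13 9))^(-1) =(3 14 7 17)(4 9 13)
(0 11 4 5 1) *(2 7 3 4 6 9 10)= (0 11 6 9 10 2 7 3 4 5 1)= [11, 0, 7, 4, 5, 1, 9, 3, 8, 10, 2, 6]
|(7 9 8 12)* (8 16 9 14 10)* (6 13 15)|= 30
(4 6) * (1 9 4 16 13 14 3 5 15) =(1 9 4 6 16 13 14 3 5 15) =[0, 9, 2, 5, 6, 15, 16, 7, 8, 4, 10, 11, 12, 14, 3, 1, 13]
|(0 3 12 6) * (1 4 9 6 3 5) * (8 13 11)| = 6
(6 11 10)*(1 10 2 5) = (1 10 6 11 2 5) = [0, 10, 5, 3, 4, 1, 11, 7, 8, 9, 6, 2]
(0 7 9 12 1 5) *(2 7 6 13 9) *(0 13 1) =(0 6 1 5 13 9 12)(2 7) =[6, 5, 7, 3, 4, 13, 1, 2, 8, 12, 10, 11, 0, 9]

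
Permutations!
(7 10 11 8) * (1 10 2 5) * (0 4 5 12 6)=(0 4 5 1 10 11 8 7 2 12 6)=[4, 10, 12, 3, 5, 1, 0, 2, 7, 9, 11, 8, 6]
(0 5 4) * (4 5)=(5)(0 4)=[4, 1, 2, 3, 0, 5]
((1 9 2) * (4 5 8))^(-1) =(1 2 9)(4 8 5)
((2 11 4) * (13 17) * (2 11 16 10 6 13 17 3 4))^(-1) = (17)(2 11 4 3 13 6 10 16)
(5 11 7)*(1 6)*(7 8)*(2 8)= [0, 6, 8, 3, 4, 11, 1, 5, 7, 9, 10, 2]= (1 6)(2 8 7 5 11)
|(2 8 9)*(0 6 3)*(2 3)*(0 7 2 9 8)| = |(0 6 9 3 7 2)| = 6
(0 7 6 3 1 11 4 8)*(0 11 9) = (0 7 6 3 1 9)(4 8 11) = [7, 9, 2, 1, 8, 5, 3, 6, 11, 0, 10, 4]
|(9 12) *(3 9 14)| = |(3 9 12 14)| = 4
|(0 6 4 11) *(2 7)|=4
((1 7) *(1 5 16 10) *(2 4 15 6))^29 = (1 10 16 5 7)(2 4 15 6)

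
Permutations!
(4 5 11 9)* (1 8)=(1 8)(4 5 11 9)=[0, 8, 2, 3, 5, 11, 6, 7, 1, 4, 10, 9]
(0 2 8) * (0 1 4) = (0 2 8 1 4) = [2, 4, 8, 3, 0, 5, 6, 7, 1]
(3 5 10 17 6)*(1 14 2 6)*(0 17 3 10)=(0 17 1 14 2 6 10 3 5)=[17, 14, 6, 5, 4, 0, 10, 7, 8, 9, 3, 11, 12, 13, 2, 15, 16, 1]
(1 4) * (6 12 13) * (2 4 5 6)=(1 5 6 12 13 2 4)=[0, 5, 4, 3, 1, 6, 12, 7, 8, 9, 10, 11, 13, 2]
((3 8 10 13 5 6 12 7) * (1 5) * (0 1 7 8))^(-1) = ((0 1 5 6 12 8 10 13 7 3))^(-1) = (0 3 7 13 10 8 12 6 5 1)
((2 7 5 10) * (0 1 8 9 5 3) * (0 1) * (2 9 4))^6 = ((1 8 4 2 7 3)(5 10 9))^6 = (10)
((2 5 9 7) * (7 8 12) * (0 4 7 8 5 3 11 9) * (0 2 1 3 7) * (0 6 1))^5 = (0 11)(1 2)(3 7)(4 9)(5 6)(8 12) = ((0 4 6 1 3 11 9 5 2 7)(8 12))^5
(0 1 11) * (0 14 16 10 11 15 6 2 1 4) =(0 4)(1 15 6 2)(10 11 14 16) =[4, 15, 1, 3, 0, 5, 2, 7, 8, 9, 11, 14, 12, 13, 16, 6, 10]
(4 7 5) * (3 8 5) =(3 8 5 4 7) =[0, 1, 2, 8, 7, 4, 6, 3, 5]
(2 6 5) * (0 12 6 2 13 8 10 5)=(0 12 6)(5 13 8 10)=[12, 1, 2, 3, 4, 13, 0, 7, 10, 9, 5, 11, 6, 8]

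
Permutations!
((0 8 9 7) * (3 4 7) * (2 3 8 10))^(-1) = ((0 10 2 3 4 7)(8 9))^(-1) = (0 7 4 3 2 10)(8 9)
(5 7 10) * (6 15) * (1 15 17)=(1 15 6 17)(5 7 10)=[0, 15, 2, 3, 4, 7, 17, 10, 8, 9, 5, 11, 12, 13, 14, 6, 16, 1]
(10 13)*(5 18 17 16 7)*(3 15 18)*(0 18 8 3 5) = (0 18 17 16 7)(3 15 8)(10 13) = [18, 1, 2, 15, 4, 5, 6, 0, 3, 9, 13, 11, 12, 10, 14, 8, 7, 16, 17]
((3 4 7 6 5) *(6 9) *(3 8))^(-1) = (3 8 5 6 9 7 4) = ((3 4 7 9 6 5 8))^(-1)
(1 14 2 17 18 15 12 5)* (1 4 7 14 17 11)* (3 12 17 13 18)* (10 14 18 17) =(1 13 17 3 12 5 4 7 18 15 10 14 2 11) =[0, 13, 11, 12, 7, 4, 6, 18, 8, 9, 14, 1, 5, 17, 2, 10, 16, 3, 15]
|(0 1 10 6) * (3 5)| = |(0 1 10 6)(3 5)| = 4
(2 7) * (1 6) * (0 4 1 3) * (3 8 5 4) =(0 3)(1 6 8 5 4)(2 7) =[3, 6, 7, 0, 1, 4, 8, 2, 5]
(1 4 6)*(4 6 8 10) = (1 6)(4 8 10) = [0, 6, 2, 3, 8, 5, 1, 7, 10, 9, 4]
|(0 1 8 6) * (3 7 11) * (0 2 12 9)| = 21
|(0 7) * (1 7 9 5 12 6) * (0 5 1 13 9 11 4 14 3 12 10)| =13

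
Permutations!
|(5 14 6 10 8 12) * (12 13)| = 7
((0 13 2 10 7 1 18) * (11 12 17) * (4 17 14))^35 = (18)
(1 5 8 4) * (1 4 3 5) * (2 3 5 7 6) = (2 3 7 6)(5 8) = [0, 1, 3, 7, 4, 8, 2, 6, 5]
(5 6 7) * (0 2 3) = (0 2 3)(5 6 7) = [2, 1, 3, 0, 4, 6, 7, 5]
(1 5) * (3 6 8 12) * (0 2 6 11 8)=(0 2 6)(1 5)(3 11 8 12)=[2, 5, 6, 11, 4, 1, 0, 7, 12, 9, 10, 8, 3]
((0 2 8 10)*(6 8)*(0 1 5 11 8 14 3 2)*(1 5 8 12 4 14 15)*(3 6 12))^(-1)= ((1 8 10 5 11 3 2 12 4 14 6 15))^(-1)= (1 15 6 14 4 12 2 3 11 5 10 8)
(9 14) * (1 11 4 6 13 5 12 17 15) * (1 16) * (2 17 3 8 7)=(1 11 4 6 13 5 12 3 8 7 2 17 15 16)(9 14)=[0, 11, 17, 8, 6, 12, 13, 2, 7, 14, 10, 4, 3, 5, 9, 16, 1, 15]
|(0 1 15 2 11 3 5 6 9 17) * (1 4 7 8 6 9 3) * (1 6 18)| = 14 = |(0 4 7 8 18 1 15 2 11 6 3 5 9 17)|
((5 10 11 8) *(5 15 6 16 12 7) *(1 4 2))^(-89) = (1 4 2)(5 10 11 8 15 6 16 12 7)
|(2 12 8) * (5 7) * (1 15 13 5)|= 15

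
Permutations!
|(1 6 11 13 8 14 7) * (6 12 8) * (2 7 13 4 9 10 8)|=8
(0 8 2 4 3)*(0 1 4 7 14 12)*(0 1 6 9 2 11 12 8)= [0, 4, 7, 6, 3, 5, 9, 14, 11, 2, 10, 12, 1, 13, 8]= (1 4 3 6 9 2 7 14 8 11 12)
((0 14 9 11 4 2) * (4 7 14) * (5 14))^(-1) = (0 2 4)(5 7 11 9 14)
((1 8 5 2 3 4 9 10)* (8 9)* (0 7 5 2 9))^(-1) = (0 1 10 9 5 7)(2 8 4 3)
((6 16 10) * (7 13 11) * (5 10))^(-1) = ((5 10 6 16)(7 13 11))^(-1) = (5 16 6 10)(7 11 13)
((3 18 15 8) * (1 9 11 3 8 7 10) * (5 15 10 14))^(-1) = ((1 9 11 3 18 10)(5 15 7 14))^(-1) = (1 10 18 3 11 9)(5 14 7 15)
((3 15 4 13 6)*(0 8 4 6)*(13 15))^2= (0 4 6 13 8 15 3)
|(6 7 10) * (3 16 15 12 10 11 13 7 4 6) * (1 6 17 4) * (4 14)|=|(1 6)(3 16 15 12 10)(4 17 14)(7 11 13)|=30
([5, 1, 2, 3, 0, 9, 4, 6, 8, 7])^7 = [5, 1, 2, 3, 0, 9, 4, 6, 8, 7]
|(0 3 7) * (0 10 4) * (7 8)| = |(0 3 8 7 10 4)| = 6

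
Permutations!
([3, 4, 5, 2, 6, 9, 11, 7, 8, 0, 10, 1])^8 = [5, 1, 0, 9, 4, 3, 6, 7, 8, 2, 10, 11]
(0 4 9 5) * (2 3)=[4, 1, 3, 2, 9, 0, 6, 7, 8, 5]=(0 4 9 5)(2 3)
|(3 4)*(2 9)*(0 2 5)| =4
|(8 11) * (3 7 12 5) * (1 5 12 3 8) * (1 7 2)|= |(12)(1 5 8 11 7 3 2)|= 7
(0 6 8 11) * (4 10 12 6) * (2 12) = [4, 1, 12, 3, 10, 5, 8, 7, 11, 9, 2, 0, 6] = (0 4 10 2 12 6 8 11)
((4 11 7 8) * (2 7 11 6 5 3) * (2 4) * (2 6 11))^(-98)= (2 4 5 8)(3 6 7 11)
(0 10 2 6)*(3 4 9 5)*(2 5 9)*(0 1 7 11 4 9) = (0 10 5 3 9)(1 7 11 4 2 6) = [10, 7, 6, 9, 2, 3, 1, 11, 8, 0, 5, 4]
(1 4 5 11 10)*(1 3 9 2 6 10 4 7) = [0, 7, 6, 9, 5, 11, 10, 1, 8, 2, 3, 4] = (1 7)(2 6 10 3 9)(4 5 11)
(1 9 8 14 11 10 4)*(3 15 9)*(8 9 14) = (1 3 15 14 11 10 4) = [0, 3, 2, 15, 1, 5, 6, 7, 8, 9, 4, 10, 12, 13, 11, 14]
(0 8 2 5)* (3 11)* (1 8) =(0 1 8 2 5)(3 11) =[1, 8, 5, 11, 4, 0, 6, 7, 2, 9, 10, 3]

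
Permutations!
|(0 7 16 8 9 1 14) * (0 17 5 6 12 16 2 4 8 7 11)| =12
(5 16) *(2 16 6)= (2 16 5 6)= [0, 1, 16, 3, 4, 6, 2, 7, 8, 9, 10, 11, 12, 13, 14, 15, 5]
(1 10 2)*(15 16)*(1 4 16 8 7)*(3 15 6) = (1 10 2 4 16 6 3 15 8 7) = [0, 10, 4, 15, 16, 5, 3, 1, 7, 9, 2, 11, 12, 13, 14, 8, 6]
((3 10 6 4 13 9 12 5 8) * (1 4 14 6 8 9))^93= (6 14)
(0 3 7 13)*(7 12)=(0 3 12 7 13)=[3, 1, 2, 12, 4, 5, 6, 13, 8, 9, 10, 11, 7, 0]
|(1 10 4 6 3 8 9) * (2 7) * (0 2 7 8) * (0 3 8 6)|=8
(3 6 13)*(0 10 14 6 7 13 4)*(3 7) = (0 10 14 6 4)(7 13) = [10, 1, 2, 3, 0, 5, 4, 13, 8, 9, 14, 11, 12, 7, 6]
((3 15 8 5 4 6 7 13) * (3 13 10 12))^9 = ((3 15 8 5 4 6 7 10 12))^9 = (15)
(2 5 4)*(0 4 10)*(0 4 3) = (0 3)(2 5 10 4) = [3, 1, 5, 0, 2, 10, 6, 7, 8, 9, 4]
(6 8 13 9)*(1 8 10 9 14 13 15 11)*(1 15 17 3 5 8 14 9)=(1 14 13 9 6 10)(3 5 8 17)(11 15)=[0, 14, 2, 5, 4, 8, 10, 7, 17, 6, 1, 15, 12, 9, 13, 11, 16, 3]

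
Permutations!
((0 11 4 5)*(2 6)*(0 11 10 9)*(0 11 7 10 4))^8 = (0 4 5 7 10 9 11)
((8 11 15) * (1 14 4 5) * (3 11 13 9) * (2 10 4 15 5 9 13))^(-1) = ((1 14 15 8 2 10 4 9 3 11 5))^(-1) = (1 5 11 3 9 4 10 2 8 15 14)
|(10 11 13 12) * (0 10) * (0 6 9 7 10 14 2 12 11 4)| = |(0 14 2 12 6 9 7 10 4)(11 13)| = 18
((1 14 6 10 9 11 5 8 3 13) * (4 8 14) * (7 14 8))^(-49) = (1 13 3 8 5 11 9 10 6 14 7 4)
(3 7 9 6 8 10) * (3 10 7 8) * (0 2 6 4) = (10)(0 2 6 3 8 7 9 4) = [2, 1, 6, 8, 0, 5, 3, 9, 7, 4, 10]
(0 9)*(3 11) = [9, 1, 2, 11, 4, 5, 6, 7, 8, 0, 10, 3] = (0 9)(3 11)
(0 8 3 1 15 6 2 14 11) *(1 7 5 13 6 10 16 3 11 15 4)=(0 8 11)(1 4)(2 14 15 10 16 3 7 5 13 6)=[8, 4, 14, 7, 1, 13, 2, 5, 11, 9, 16, 0, 12, 6, 15, 10, 3]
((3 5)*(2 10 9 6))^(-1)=(2 6 9 10)(3 5)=((2 10 9 6)(3 5))^(-1)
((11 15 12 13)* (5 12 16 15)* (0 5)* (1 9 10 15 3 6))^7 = ((0 5 12 13 11)(1 9 10 15 16 3 6))^7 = (16)(0 12 11 5 13)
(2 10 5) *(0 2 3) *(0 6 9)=(0 2 10 5 3 6 9)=[2, 1, 10, 6, 4, 3, 9, 7, 8, 0, 5]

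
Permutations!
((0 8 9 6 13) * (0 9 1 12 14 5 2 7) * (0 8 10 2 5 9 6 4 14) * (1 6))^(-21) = ((0 10 2 7 8 6 13 1 12)(4 14 9))^(-21) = (14)(0 13 7)(1 8 10)(2 12 6)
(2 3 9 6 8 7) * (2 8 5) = (2 3 9 6 5)(7 8) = [0, 1, 3, 9, 4, 2, 5, 8, 7, 6]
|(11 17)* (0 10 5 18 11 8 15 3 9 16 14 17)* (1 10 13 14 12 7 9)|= |(0 13 14 17 8 15 3 1 10 5 18 11)(7 9 16 12)|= 12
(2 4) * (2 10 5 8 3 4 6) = (2 6)(3 4 10 5 8) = [0, 1, 6, 4, 10, 8, 2, 7, 3, 9, 5]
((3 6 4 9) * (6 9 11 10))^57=((3 9)(4 11 10 6))^57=(3 9)(4 11 10 6)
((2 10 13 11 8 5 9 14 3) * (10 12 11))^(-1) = (2 3 14 9 5 8 11 12)(10 13)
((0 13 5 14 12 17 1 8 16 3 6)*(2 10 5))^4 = ((0 13 2 10 5 14 12 17 1 8 16 3 6))^4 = (0 5 1 6 10 17 3 2 12 16 13 14 8)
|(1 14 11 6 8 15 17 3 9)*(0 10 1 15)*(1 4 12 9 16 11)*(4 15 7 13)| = 90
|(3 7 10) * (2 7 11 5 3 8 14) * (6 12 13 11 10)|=|(2 7 6 12 13 11 5 3 10 8 14)|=11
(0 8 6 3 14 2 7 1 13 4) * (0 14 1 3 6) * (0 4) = (0 8 4 14 2 7 3 1 13) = [8, 13, 7, 1, 14, 5, 6, 3, 4, 9, 10, 11, 12, 0, 2]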